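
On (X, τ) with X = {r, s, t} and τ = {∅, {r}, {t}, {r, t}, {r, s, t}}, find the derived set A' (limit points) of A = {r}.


A' = {s}

For each x ∈ X, list the open sets U ∈ τ with x ∈ U, then check whether U ∩ (A ∖ {x}) ≠ ∅ for every such U.
  x = r: open {r} ∋ x has {r} ∩ (A ∖ {r}) = ∅, so x is NOT a limit point.
  x = s: opens ∋ x are {r, s, t}; each meets A ∖ {s}, so x IS a limit point.
  x = t: open {t} ∋ x has {t} ∩ (A ∖ {t}) = ∅, so x is NOT a limit point.
Collecting: A' = {s}.


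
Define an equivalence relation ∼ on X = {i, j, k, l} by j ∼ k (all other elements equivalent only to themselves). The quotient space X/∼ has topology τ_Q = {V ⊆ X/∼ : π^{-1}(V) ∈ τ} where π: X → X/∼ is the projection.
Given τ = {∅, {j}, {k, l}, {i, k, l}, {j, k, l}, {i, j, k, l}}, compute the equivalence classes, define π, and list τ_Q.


X/∼ = {[i], [j=k], [l]}; |τ_Q| = 3.

Equivalence classes: [i], [j=k], [l].
Quotient map π: X → X/∼ sends i ↦ [i], j ↦ [j=k], k ↦ [j=k], l ↦ [l].
For each subset V ⊆ X/∼, compute π^{-1}(V) ⊆ X and check whether π^{-1}(V) ∈ τ. V is open in τ_Q iff π^{-1}(V) ∈ τ.
  V = {}: π^{-1}(V) = ∅ ∈ τ ✓.
  V = {[i]}: π^{-1}(V) = {i} ∉ τ ✗.
  V = {[j=k]}: π^{-1}(V) = {j, k} ∉ τ ✗.
  V = {[i], [j=k]}: π^{-1}(V) = {i, j, k} ∉ τ ✗.
  V = {[l]}: π^{-1}(V) = {l} ∉ τ ✗.
  V = {[i], [l]}: π^{-1}(V) = {i, l} ∉ τ ✗.
  V = {[j=k], [l]}: π^{-1}(V) = {j, k, l} ∈ τ ✓.
  V = {[i], [j=k], [l]}: π^{-1}(V) = {i, j, k, l} ∈ τ ✓.
Open sets in the quotient: τ_Q = {{}, {[j=k], [l]}, {[i], [j=k], [l]}} (3 elements).


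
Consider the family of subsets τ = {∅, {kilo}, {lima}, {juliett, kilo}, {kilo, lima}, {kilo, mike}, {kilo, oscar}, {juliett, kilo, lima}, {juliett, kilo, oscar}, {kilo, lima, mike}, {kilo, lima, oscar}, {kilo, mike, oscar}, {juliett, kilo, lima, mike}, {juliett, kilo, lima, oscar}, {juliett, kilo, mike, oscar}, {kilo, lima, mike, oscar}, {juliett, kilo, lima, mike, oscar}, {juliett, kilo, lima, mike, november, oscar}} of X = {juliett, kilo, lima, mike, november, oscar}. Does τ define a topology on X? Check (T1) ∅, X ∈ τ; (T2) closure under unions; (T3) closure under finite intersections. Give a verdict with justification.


τ is NOT a topology on X.

Axiom (T1): ∅ ∈ τ? Yes; X ∈ τ? Yes.
Axiom (T2/T3): check pairwise unions and intersections of members of τ.
Counterexample for (T2): {juliett, kilo} ∪ {kilo, mike} = {juliett, kilo, mike} ∉ τ. Therefore τ is NOT a topology.


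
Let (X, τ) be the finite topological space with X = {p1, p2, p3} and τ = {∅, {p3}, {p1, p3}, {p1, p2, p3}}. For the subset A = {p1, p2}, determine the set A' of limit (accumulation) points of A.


A' = {p2}

For each x ∈ X, list the open sets U ∈ τ with x ∈ U, then check whether U ∩ (A ∖ {x}) ≠ ∅ for every such U.
  x = p1: open {p1, p3} ∋ x has {p1, p3} ∩ (A ∖ {p1}) = ∅, so x is NOT a limit point.
  x = p2: opens ∋ x are {p1, p2, p3}; each meets A ∖ {p2}, so x IS a limit point.
  x = p3: open {p3} ∋ x has {p3} ∩ (A ∖ {p3}) = ∅, so x is NOT a limit point.
Collecting: A' = {p2}.


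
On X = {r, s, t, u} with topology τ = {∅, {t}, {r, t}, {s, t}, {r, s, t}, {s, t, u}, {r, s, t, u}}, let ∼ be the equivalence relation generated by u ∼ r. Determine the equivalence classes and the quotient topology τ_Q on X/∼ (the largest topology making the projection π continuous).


X/∼ = {[r=u], [s], [t]}; |τ_Q| = 4.

Equivalence classes: [r=u], [s], [t].
Quotient map π: X → X/∼ sends r ↦ [r=u], s ↦ [s], t ↦ [t], u ↦ [r=u].
For each subset V ⊆ X/∼, compute π^{-1}(V) ⊆ X and check whether π^{-1}(V) ∈ τ. V is open in τ_Q iff π^{-1}(V) ∈ τ.
  V = {}: π^{-1}(V) = ∅ ∈ τ ✓.
  V = {[r=u]}: π^{-1}(V) = {r, u} ∉ τ ✗.
  V = {[s]}: π^{-1}(V) = {s} ∉ τ ✗.
  V = {[r=u], [s]}: π^{-1}(V) = {r, s, u} ∉ τ ✗.
  V = {[t]}: π^{-1}(V) = {t} ∈ τ ✓.
  V = {[r=u], [t]}: π^{-1}(V) = {r, t, u} ∉ τ ✗.
  V = {[s], [t]}: π^{-1}(V) = {s, t} ∈ τ ✓.
  V = {[r=u], [s], [t]}: π^{-1}(V) = {r, s, t, u} ∈ τ ✓.
Open sets in the quotient: τ_Q = {{}, {[t]}, {[s], [t]}, {[r=u], [s], [t]}} (4 elements).


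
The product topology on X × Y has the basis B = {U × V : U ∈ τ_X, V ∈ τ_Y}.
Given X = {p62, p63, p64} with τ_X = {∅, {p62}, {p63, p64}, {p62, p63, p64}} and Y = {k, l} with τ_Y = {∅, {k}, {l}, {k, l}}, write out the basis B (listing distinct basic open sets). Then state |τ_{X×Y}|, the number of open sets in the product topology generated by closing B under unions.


Basis B = {∅ × ∅, {p62} × {k}, {p62} × {l}, {p62} × {k, l}, {p63, p64} × {k}, {p63, p64} × {l}, {p62, p63, p64} × {k}, {p62, p63, p64} × {l}, {p63, p64} × {k, l}, {p62, p63, p64} × {k, l}}; |τ_{X×Y}| = 16.

Enumerate products U × V with U ∈ τ_X, V ∈ τ_Y (deduplicated):
  ∅ × ∅ = {} (∅)
  {p62} × {k} = {(p62,k)}
  {p62} × {l} = {(p62,l)}
  {p62} × {k, l} = {(p62,k), (p62,l)}
  {p63, p64} × {k} = {(p63,k), (p64,k)}
  {p63, p64} × {l} = {(p63,l), (p64,l)}
  {p62, p63, p64} × {k} = {(p62,k), (p63,k), (p64,k)}
  {p62, p63, p64} × {l} = {(p62,l), (p63,l), (p64,l)}
  {p63, p64} × {k, l} = {(p63,k), (p63,l), (p64,k), (p64,l)}
  {p62, p63, p64} × {k, l} = {(p62,k), (p62,l), (p63,k), (p63,l), (p64,k), (p64,l)}
These 10 distinct sets form the basis B.
Close under arbitrary unions to get τ_{X×Y}; counting gives |τ_{X×Y}| = 16.


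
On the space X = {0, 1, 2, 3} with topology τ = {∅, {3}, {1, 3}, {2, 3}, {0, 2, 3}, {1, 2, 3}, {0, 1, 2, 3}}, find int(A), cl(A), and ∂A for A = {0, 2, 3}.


int(A) = {0, 2, 3}, cl(A) = {0, 1, 2, 3}, ∂A = {1}.

Closed sets in (X, τ) are complements of opens:
  closed(X, τ) = {∅, {0}, {1}, {0, 1}, {0, 2}, {0, 1, 2}, {0, 1, 2, 3}}.
int(A) = ⋃ {U ∈ τ : U ⊆ A}. Opens contained in A: ∅, {3}, {2, 3}, {0, 2, 3}.
Taking the union of these: int(A) = {0, 2, 3}.
cl(A) = ⋂ {C closed : A ⊆ C}. Closed sets containing A: {0, 1, 2, 3}.
Intersecting these: cl(A) = {0, 1, 2, 3}.
∂A = cl(A) ∖ int(A) = {0, 1, 2, 3} ∖ {0, 2, 3} = {1}.


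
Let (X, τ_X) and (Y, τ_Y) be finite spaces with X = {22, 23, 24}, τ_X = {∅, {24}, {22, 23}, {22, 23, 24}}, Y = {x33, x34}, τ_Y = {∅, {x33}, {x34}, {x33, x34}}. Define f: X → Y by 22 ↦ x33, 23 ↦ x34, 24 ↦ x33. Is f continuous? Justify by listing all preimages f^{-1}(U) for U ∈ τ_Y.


f is NOT continuous.

Compute f^{-1}(U) for each U ∈ τ_Y:
  U = ∅: f^{-1}(U) = ∅ ∈ τ_X ✓.
  U = {x33}: f^{-1}(U) = {22, 24} ∉ τ_X ✗.
  U = {x34}: f^{-1}(U) = {23} ∉ τ_X ✗.
  U = {x33, x34}: f^{-1}(U) = {22, 23, 24} ∈ τ_X ✓.
Found U = {x33} with f^{-1}(U) = {22, 24} not in τ_X. Therefore f is NOT continuous.


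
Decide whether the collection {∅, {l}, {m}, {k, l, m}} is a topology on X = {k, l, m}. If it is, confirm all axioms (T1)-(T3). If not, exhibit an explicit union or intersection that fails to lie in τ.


τ is NOT a topology on X.

Axiom (T1): ∅ ∈ τ? Yes; X ∈ τ? Yes.
Axiom (T2/T3): check pairwise unions and intersections of members of τ.
Counterexample for (T2): {l} ∪ {m} = {l, m} ∉ τ. Therefore τ is NOT a topology.


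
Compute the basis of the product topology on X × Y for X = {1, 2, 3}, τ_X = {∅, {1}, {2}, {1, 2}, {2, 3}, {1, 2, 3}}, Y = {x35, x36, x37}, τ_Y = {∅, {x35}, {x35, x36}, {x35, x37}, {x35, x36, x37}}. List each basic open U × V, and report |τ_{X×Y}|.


Basis B = {∅ × ∅, {1} × {x35}, {2} × {x35}, {1} × {x35, x36}, {1} × {x35, x37}, {1, 2} × {x35}, {2} × {x35, x36}, {2} × {x35, x37}, {2, 3} × {x35}, {1} × {x35, x36, x37}, {1, 2, 3} × {x35}, {2} × {x35, x36, x37}, {1, 2} × {x35, x36}, {1, 2} × {x35, x37}, {2, 3} × {x35, x36}, {2, 3} × {x35, x37}, {1, 2} × {x35, x36, x37}, {1, 2, 3} × {x35, x36}, {1, 2, 3} × {x35, x37}, {2, 3} × {x35, x36, x37}, {1, 2, 3} × {x35, x36, x37}}; |τ_{X×Y}| = 70.

Enumerate products U × V with U ∈ τ_X, V ∈ τ_Y (deduplicated):
  ∅ × ∅ = {} (∅)
  {1} × {x35} = {(1,x35)}
  {2} × {x35} = {(2,x35)}
  {1} × {x35, x36} = {(1,x35), (1,x36)}
  {1} × {x35, x37} = {(1,x35), (1,x37)}
  {1, 2} × {x35} = {(1,x35), (2,x35)}
  {2} × {x35, x36} = {(2,x35), (2,x36)}
  {2} × {x35, x37} = {(2,x35), (2,x37)}
  {2, 3} × {x35} = {(2,x35), (3,x35)}
  {1} × {x35, x36, x37} = {(1,x35), (1,x36), (1,x37)}
  {1, 2, 3} × {x35} = {(1,x35), (2,x35), (3,x35)}
  {2} × {x35, x36, x37} = {(2,x35), (2,x36), (2,x37)}
  {1, 2} × {x35, x36} = {(1,x35), (1,x36), (2,x35), (2,x36)}
  {1, 2} × {x35, x37} = {(1,x35), (1,x37), (2,x35), (2,x37)}
  {2, 3} × {x35, x36} = {(2,x35), (2,x36), (3,x35), (3,x36)}
  {2, 3} × {x35, x37} = {(2,x35), (2,x37), (3,x35), (3,x37)}
  {1, 2} × {x35, x36, x37} = {(1,x35), (1,x36), (1,x37), (2,x35), (2,x36), (2,x37)}
  {1, 2, 3} × {x35, x36} = {(1,x35), (1,x36), (2,x35), (2,x36), (3,x35), (3,x36)}
  {1, 2, 3} × {x35, x37} = {(1,x35), (1,x37), (2,x35), (2,x37), (3,x35), (3,x37)}
  {2, 3} × {x35, x36, x37} = {(2,x35), (2,x36), (2,x37), (3,x35), (3,x36), (3,x37)}
  {1, 2, 3} × {x35, x36, x37} = {(1,x35), (1,x36), (1,x37), (2,x35), (2,x36), (2,x37), (3,x35), (3,x36), (3,x37)}
These 21 distinct sets form the basis B.
Close under arbitrary unions to get τ_{X×Y}; counting gives |τ_{X×Y}| = 70.


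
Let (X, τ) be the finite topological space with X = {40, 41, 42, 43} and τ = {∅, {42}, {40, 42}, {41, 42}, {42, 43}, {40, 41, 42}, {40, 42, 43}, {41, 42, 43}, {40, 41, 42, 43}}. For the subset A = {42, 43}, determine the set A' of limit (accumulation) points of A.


A' = {40, 41, 43}

For each x ∈ X, list the open sets U ∈ τ with x ∈ U, then check whether U ∩ (A ∖ {x}) ≠ ∅ for every such U.
  x = 40: opens ∋ x are {40, 42}, {40, 41, 42}, {40, 42, 43}, {40, 41, 42, 43}; each meets A ∖ {40}, so x IS a limit point.
  x = 41: opens ∋ x are {41, 42}, {40, 41, 42}, {41, 42, 43}, {40, 41, 42, 43}; each meets A ∖ {41}, so x IS a limit point.
  x = 42: open {42} ∋ x has {42} ∩ (A ∖ {42}) = ∅, so x is NOT a limit point.
  x = 43: opens ∋ x are {42, 43}, {40, 42, 43}, {41, 42, 43}, {40, 41, 42, 43}; each meets A ∖ {43}, so x IS a limit point.
Collecting: A' = {40, 41, 43}.


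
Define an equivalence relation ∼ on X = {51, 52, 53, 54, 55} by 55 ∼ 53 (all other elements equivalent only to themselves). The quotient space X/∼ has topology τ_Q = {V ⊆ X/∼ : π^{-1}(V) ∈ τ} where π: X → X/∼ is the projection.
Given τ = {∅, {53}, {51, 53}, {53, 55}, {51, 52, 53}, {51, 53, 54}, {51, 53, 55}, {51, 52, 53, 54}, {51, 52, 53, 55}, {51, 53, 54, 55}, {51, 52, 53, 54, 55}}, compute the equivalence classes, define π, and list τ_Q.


X/∼ = {[51], [52], [53=55], [54]}; |τ_Q| = 6.

Equivalence classes: [51], [52], [53=55], [54].
Quotient map π: X → X/∼ sends 51 ↦ [51], 52 ↦ [52], 53 ↦ [53=55], 54 ↦ [54], 55 ↦ [53=55].
For each subset V ⊆ X/∼, compute π^{-1}(V) ⊆ X and check whether π^{-1}(V) ∈ τ. V is open in τ_Q iff π^{-1}(V) ∈ τ.
  V = {}: π^{-1}(V) = ∅ ∈ τ ✓.
  V = {[51]}: π^{-1}(V) = {51} ∉ τ ✗.
  V = {[52]}: π^{-1}(V) = {52} ∉ τ ✗.
  V = {[51], [52]}: π^{-1}(V) = {51, 52} ∉ τ ✗.
  V = {[53=55]}: π^{-1}(V) = {53, 55} ∈ τ ✓.
  V = {[51], [53=55]}: π^{-1}(V) = {51, 53, 55} ∈ τ ✓.
  V = {[52], [53=55]}: π^{-1}(V) = {52, 53, 55} ∉ τ ✗.
  V = {[51], [52], [53=55]}: π^{-1}(V) = {51, 52, 53, 55} ∈ τ ✓.
  V = {[54]}: π^{-1}(V) = {54} ∉ τ ✗.
  V = {[51], [54]}: π^{-1}(V) = {51, 54} ∉ τ ✗.
  V = {[52], [54]}: π^{-1}(V) = {52, 54} ∉ τ ✗.
  V = {[51], [52], [54]}: π^{-1}(V) = {51, 52, 54} ∉ τ ✗.
  V = {[53=55], [54]}: π^{-1}(V) = {53, 54, 55} ∉ τ ✗.
  V = {[51], [53=55], [54]}: π^{-1}(V) = {51, 53, 54, 55} ∈ τ ✓.
  V = {[52], [53=55], [54]}: π^{-1}(V) = {52, 53, 54, 55} ∉ τ ✗.
  V = {[51], [52], [53=55], [54]}: π^{-1}(V) = {51, 52, 53, 54, 55} ∈ τ ✓.
Open sets in the quotient: τ_Q = {{}, {[53=55]}, {[51], [53=55]}, {[51], [52], [53=55]}, {[51], [53=55], [54]}, {[51], [52], [53=55], [54]}} (6 elements).


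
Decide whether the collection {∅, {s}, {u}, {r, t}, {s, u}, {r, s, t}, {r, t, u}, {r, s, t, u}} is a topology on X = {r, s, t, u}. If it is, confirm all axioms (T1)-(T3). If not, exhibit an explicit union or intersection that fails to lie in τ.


τ IS a topology on X.

Axiom (T1): ∅ ∈ τ? Yes; X ∈ τ? Yes.
Axiom (T2/T3): check pairwise unions and intersections of members of τ.
All pairwise intersections and unions checked — each lies in τ. Therefore τ satisfies (T1), (T2), (T3): it IS a topology on X.


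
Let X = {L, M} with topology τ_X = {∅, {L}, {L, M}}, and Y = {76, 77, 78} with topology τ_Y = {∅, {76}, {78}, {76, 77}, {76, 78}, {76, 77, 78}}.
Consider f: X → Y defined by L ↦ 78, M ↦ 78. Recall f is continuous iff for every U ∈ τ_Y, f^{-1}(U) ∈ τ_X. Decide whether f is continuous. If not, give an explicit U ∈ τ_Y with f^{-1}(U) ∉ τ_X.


f IS continuous.

Compute f^{-1}(U) for each U ∈ τ_Y:
  U = ∅: f^{-1}(U) = ∅ ∈ τ_X ✓.
  U = {76}: f^{-1}(U) = ∅ ∈ τ_X ✓.
  U = {78}: f^{-1}(U) = {L, M} ∈ τ_X ✓.
  U = {76, 77}: f^{-1}(U) = ∅ ∈ τ_X ✓.
  U = {76, 78}: f^{-1}(U) = {L, M} ∈ τ_X ✓.
  U = {76, 77, 78}: f^{-1}(U) = {L, M} ∈ τ_X ✓.
Every preimage lies in τ_X, so f IS continuous.


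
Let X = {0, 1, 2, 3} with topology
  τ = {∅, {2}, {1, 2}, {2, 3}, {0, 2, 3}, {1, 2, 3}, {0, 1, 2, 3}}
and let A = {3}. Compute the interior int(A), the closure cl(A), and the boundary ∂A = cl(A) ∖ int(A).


int(A) = ∅, cl(A) = {0, 3}, ∂A = {0, 3}.

Closed sets in (X, τ) are complements of opens:
  closed(X, τ) = {∅, {0}, {1}, {0, 1}, {0, 3}, {0, 1, 3}, {0, 1, 2, 3}}.
int(A) = ⋃ {U ∈ τ : U ⊆ A}. Opens contained in A: ∅.
Taking the union of these: int(A) = ∅.
cl(A) = ⋂ {C closed : A ⊆ C}. Closed sets containing A: {0, 3}, {0, 1, 3}, {0, 1, 2, 3}.
Intersecting these: cl(A) = {0, 3}.
∂A = cl(A) ∖ int(A) = {0, 3} ∖ ∅ = {0, 3}.


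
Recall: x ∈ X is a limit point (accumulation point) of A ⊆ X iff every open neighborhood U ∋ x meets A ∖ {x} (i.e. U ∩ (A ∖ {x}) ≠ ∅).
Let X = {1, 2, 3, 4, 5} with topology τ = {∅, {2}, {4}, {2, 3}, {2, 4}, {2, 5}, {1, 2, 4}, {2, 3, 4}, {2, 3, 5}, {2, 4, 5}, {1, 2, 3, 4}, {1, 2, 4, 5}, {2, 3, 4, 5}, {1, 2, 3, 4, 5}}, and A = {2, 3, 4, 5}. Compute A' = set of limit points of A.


A' = {1, 3, 5}

For each x ∈ X, list the open sets U ∈ τ with x ∈ U, then check whether U ∩ (A ∖ {x}) ≠ ∅ for every such U.
  x = 1: opens ∋ x are {1, 2, 4}, {1, 2, 3, 4}, {1, 2, 4, 5}, {1, 2, 3, 4, 5}; each meets A ∖ {1}, so x IS a limit point.
  x = 2: open {2} ∋ x has {2} ∩ (A ∖ {2}) = ∅, so x is NOT a limit point.
  x = 3: opens ∋ x are {2, 3}, {2, 3, 4}, {2, 3, 5}, {1, 2, 3, 4}, {2, 3, 4, 5}, {1, 2, 3, 4, 5}; each meets A ∖ {3}, so x IS a limit point.
  x = 4: open {4} ∋ x has {4} ∩ (A ∖ {4}) = ∅, so x is NOT a limit point.
  x = 5: opens ∋ x are {2, 5}, {2, 3, 5}, {2, 4, 5}, {1, 2, 4, 5}, {2, 3, 4, 5}, {1, 2, 3, 4, 5}; each meets A ∖ {5}, so x IS a limit point.
Collecting: A' = {1, 3, 5}.


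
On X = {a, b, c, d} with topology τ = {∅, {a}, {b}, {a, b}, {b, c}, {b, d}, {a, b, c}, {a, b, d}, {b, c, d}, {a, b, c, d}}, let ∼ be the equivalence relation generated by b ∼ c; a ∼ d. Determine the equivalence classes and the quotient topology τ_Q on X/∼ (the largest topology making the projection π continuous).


X/∼ = {[a=d], [b=c]}; |τ_Q| = 3.

Equivalence classes: [a=d], [b=c].
Quotient map π: X → X/∼ sends a ↦ [a=d], b ↦ [b=c], c ↦ [b=c], d ↦ [a=d].
For each subset V ⊆ X/∼, compute π^{-1}(V) ⊆ X and check whether π^{-1}(V) ∈ τ. V is open in τ_Q iff π^{-1}(V) ∈ τ.
  V = {}: π^{-1}(V) = ∅ ∈ τ ✓.
  V = {[a=d]}: π^{-1}(V) = {a, d} ∉ τ ✗.
  V = {[b=c]}: π^{-1}(V) = {b, c} ∈ τ ✓.
  V = {[a=d], [b=c]}: π^{-1}(V) = {a, b, c, d} ∈ τ ✓.
Open sets in the quotient: τ_Q = {{}, {[b=c]}, {[a=d], [b=c]}} (3 elements).


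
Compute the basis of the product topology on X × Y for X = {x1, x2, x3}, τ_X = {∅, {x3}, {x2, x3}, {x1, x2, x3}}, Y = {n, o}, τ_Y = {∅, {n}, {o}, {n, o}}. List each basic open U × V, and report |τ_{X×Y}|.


Basis B = {∅ × ∅, {x3} × {n}, {x3} × {o}, {x2, x3} × {n}, {x2, x3} × {o}, {x3} × {n, o}, {x1, x2, x3} × {n}, {x1, x2, x3} × {o}, {x2, x3} × {n, o}, {x1, x2, x3} × {n, o}}; |τ_{X×Y}| = 16.

Enumerate products U × V with U ∈ τ_X, V ∈ τ_Y (deduplicated):
  ∅ × ∅ = {} (∅)
  {x3} × {n} = {(x3,n)}
  {x3} × {o} = {(x3,o)}
  {x2, x3} × {n} = {(x2,n), (x3,n)}
  {x2, x3} × {o} = {(x2,o), (x3,o)}
  {x3} × {n, o} = {(x3,n), (x3,o)}
  {x1, x2, x3} × {n} = {(x1,n), (x2,n), (x3,n)}
  {x1, x2, x3} × {o} = {(x1,o), (x2,o), (x3,o)}
  {x2, x3} × {n, o} = {(x2,n), (x2,o), (x3,n), (x3,o)}
  {x1, x2, x3} × {n, o} = {(x1,n), (x1,o), (x2,n), (x2,o), (x3,n), (x3,o)}
These 10 distinct sets form the basis B.
Close under arbitrary unions to get τ_{X×Y}; counting gives |τ_{X×Y}| = 16.


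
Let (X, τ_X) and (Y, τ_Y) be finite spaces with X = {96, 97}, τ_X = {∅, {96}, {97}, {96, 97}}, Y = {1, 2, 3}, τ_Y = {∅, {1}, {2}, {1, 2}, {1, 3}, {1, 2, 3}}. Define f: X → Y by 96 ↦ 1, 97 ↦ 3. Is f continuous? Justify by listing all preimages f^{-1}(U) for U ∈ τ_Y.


f IS continuous.

Compute f^{-1}(U) for each U ∈ τ_Y:
  U = ∅: f^{-1}(U) = ∅ ∈ τ_X ✓.
  U = {1}: f^{-1}(U) = {96} ∈ τ_X ✓.
  U = {2}: f^{-1}(U) = ∅ ∈ τ_X ✓.
  U = {1, 2}: f^{-1}(U) = {96} ∈ τ_X ✓.
  U = {1, 3}: f^{-1}(U) = {96, 97} ∈ τ_X ✓.
  U = {1, 2, 3}: f^{-1}(U) = {96, 97} ∈ τ_X ✓.
Every preimage lies in τ_X, so f IS continuous.


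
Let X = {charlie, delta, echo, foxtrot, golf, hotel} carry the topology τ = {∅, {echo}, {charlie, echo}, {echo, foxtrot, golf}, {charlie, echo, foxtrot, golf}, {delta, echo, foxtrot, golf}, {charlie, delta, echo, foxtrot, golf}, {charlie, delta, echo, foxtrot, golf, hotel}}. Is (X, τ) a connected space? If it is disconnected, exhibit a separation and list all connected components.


(X, τ) is connected.

Find clopen sets (U ∈ τ with X ∖ U ∈ τ):
  U = ∅, X ∖ U = {charlie, delta, echo, foxtrot, golf, hotel} — both open, so U is clopen.
  U = {charlie, delta, echo, foxtrot, golf, hotel}, X ∖ U = ∅ — both open, so U is clopen.
Only trivial clopens (∅ and X) exist, so (X, τ) is connected.
Compute connected components by grouping points that agree on all clopens:
  component: {charlie, delta, echo, foxtrot, golf, hotel}


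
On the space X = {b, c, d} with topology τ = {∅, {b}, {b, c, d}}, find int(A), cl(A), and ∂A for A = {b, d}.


int(A) = {b}, cl(A) = {b, c, d}, ∂A = {c, d}.

Closed sets in (X, τ) are complements of opens:
  closed(X, τ) = {∅, {c, d}, {b, c, d}}.
int(A) = ⋃ {U ∈ τ : U ⊆ A}. Opens contained in A: ∅, {b}.
Taking the union of these: int(A) = {b}.
cl(A) = ⋂ {C closed : A ⊆ C}. Closed sets containing A: {b, c, d}.
Intersecting these: cl(A) = {b, c, d}.
∂A = cl(A) ∖ int(A) = {b, c, d} ∖ {b} = {c, d}.


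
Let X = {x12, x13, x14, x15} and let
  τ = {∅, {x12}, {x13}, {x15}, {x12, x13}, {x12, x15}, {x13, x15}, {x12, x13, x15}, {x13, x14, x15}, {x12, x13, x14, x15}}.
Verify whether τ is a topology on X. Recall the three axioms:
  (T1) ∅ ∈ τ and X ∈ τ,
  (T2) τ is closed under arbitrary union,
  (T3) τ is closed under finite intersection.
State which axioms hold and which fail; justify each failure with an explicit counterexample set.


τ IS a topology on X.

Axiom (T1): ∅ ∈ τ? Yes; X ∈ τ? Yes.
Axiom (T2/T3): check pairwise unions and intersections of members of τ.
All pairwise intersections and unions checked — each lies in τ. Therefore τ satisfies (T1), (T2), (T3): it IS a topology on X.


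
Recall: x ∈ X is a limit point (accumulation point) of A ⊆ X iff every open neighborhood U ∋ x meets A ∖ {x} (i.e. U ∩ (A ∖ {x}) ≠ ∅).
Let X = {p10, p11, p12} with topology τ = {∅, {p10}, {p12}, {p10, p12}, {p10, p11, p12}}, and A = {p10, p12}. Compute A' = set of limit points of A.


A' = {p11}

For each x ∈ X, list the open sets U ∈ τ with x ∈ U, then check whether U ∩ (A ∖ {x}) ≠ ∅ for every such U.
  x = p10: open {p10} ∋ x has {p10} ∩ (A ∖ {p10}) = ∅, so x is NOT a limit point.
  x = p11: opens ∋ x are {p10, p11, p12}; each meets A ∖ {p11}, so x IS a limit point.
  x = p12: open {p12} ∋ x has {p12} ∩ (A ∖ {p12}) = ∅, so x is NOT a limit point.
Collecting: A' = {p11}.


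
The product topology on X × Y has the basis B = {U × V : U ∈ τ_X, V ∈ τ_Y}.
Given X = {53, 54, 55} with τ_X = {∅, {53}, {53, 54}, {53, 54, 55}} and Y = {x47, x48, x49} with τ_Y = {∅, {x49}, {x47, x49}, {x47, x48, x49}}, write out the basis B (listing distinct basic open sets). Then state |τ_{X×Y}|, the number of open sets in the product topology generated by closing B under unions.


Basis B = {∅ × ∅, {53} × {x49}, {53} × {x47, x49}, {53, 54} × {x49}, {53} × {x47, x48, x49}, {53, 54, 55} × {x49}, {53, 54} × {x47, x49}, {53, 54} × {x47, x48, x49}, {53, 54, 55} × {x47, x49}, {53, 54, 55} × {x47, x48, x49}}; |τ_{X×Y}| = 20.

Enumerate products U × V with U ∈ τ_X, V ∈ τ_Y (deduplicated):
  ∅ × ∅ = {} (∅)
  {53} × {x49} = {(53,x49)}
  {53} × {x47, x49} = {(53,x47), (53,x49)}
  {53, 54} × {x49} = {(53,x49), (54,x49)}
  {53} × {x47, x48, x49} = {(53,x47), (53,x48), (53,x49)}
  {53, 54, 55} × {x49} = {(53,x49), (54,x49), (55,x49)}
  {53, 54} × {x47, x49} = {(53,x47), (53,x49), (54,x47), (54,x49)}
  {53, 54} × {x47, x48, x49} = {(53,x47), (53,x48), (53,x49), (54,x47), (54,x48), (54,x49)}
  {53, 54, 55} × {x47, x49} = {(53,x47), (53,x49), (54,x47), (54,x49), (55,x47), (55,x49)}
  {53, 54, 55} × {x47, x48, x49} = {(53,x47), (53,x48), (53,x49), (54,x47), (54,x48), (54,x49), (55,x47), (55,x48), (55,x49)}
These 10 distinct sets form the basis B.
Close under arbitrary unions to get τ_{X×Y}; counting gives |τ_{X×Y}| = 20.


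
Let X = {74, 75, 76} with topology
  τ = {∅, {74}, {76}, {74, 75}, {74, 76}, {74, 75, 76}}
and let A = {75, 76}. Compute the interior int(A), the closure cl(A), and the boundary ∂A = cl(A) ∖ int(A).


int(A) = {76}, cl(A) = {75, 76}, ∂A = {75}.

Closed sets in (X, τ) are complements of opens:
  closed(X, τ) = {∅, {75}, {76}, {74, 75}, {75, 76}, {74, 75, 76}}.
int(A) = ⋃ {U ∈ τ : U ⊆ A}. Opens contained in A: ∅, {76}.
Taking the union of these: int(A) = {76}.
cl(A) = ⋂ {C closed : A ⊆ C}. Closed sets containing A: {75, 76}, {74, 75, 76}.
Intersecting these: cl(A) = {75, 76}.
∂A = cl(A) ∖ int(A) = {75, 76} ∖ {76} = {75}.


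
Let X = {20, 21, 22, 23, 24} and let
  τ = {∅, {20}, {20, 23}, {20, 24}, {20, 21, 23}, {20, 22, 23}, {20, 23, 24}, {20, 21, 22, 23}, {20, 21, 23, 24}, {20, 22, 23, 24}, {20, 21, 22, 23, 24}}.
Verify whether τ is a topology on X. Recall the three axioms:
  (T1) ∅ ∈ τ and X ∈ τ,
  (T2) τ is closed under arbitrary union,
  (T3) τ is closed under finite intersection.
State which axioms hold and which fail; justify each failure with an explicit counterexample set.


τ IS a topology on X.

Axiom (T1): ∅ ∈ τ? Yes; X ∈ τ? Yes.
Axiom (T2/T3): check pairwise unions and intersections of members of τ.
All pairwise intersections and unions checked — each lies in τ. Therefore τ satisfies (T1), (T2), (T3): it IS a topology on X.


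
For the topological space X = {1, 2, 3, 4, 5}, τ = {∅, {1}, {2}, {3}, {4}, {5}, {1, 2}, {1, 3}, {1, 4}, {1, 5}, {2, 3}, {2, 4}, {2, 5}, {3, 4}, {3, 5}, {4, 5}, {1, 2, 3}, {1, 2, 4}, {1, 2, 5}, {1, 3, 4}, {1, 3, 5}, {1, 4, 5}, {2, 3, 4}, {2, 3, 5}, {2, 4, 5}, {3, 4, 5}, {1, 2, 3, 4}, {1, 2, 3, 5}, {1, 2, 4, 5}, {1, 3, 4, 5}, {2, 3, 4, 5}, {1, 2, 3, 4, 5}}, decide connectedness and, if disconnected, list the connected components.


(X, τ) is disconnected; components = [{1}, {2}, {3}, {4}, {5}].

Find clopen sets (U ∈ τ with X ∖ U ∈ τ):
  U = ∅, X ∖ U = {1, 2, 3, 4, 5} — both open, so U is clopen.
  U = {1}, X ∖ U = {2, 3, 4, 5} — both open, so U is clopen.
  U = {2}, X ∖ U = {1, 3, 4, 5} — both open, so U is clopen.
  U = {3}, X ∖ U = {1, 2, 4, 5} — both open, so U is clopen.
  U = {4}, X ∖ U = {1, 2, 3, 5} — both open, so U is clopen.
  U = {5}, X ∖ U = {1, 2, 3, 4} — both open, so U is clopen.
  U = {1, 2}, X ∖ U = {3, 4, 5} — both open, so U is clopen.
  U = {1, 3}, X ∖ U = {2, 4, 5} — both open, so U is clopen.
  U = {1, 4}, X ∖ U = {2, 3, 5} — both open, so U is clopen.
  U = {1, 5}, X ∖ U = {2, 3, 4} — both open, so U is clopen.
  U = {2, 3}, X ∖ U = {1, 4, 5} — both open, so U is clopen.
  U = {2, 4}, X ∖ U = {1, 3, 5} — both open, so U is clopen.
  U = {2, 5}, X ∖ U = {1, 3, 4} — both open, so U is clopen.
  U = {3, 4}, X ∖ U = {1, 2, 5} — both open, so U is clopen.
  U = {3, 5}, X ∖ U = {1, 2, 4} — both open, so U is clopen.
  U = {4, 5}, X ∖ U = {1, 2, 3} — both open, so U is clopen.
  U = {1, 2, 3}, X ∖ U = {4, 5} — both open, so U is clopen.
  U = {1, 2, 4}, X ∖ U = {3, 5} — both open, so U is clopen.
  U = {1, 2, 5}, X ∖ U = {3, 4} — both open, so U is clopen.
  U = {1, 3, 4}, X ∖ U = {2, 5} — both open, so U is clopen.
  U = {1, 3, 5}, X ∖ U = {2, 4} — both open, so U is clopen.
  U = {1, 4, 5}, X ∖ U = {2, 3} — both open, so U is clopen.
  U = {2, 3, 4}, X ∖ U = {1, 5} — both open, so U is clopen.
  U = {2, 3, 5}, X ∖ U = {1, 4} — both open, so U is clopen.
  U = {2, 4, 5}, X ∖ U = {1, 3} — both open, so U is clopen.
  U = {3, 4, 5}, X ∖ U = {1, 2} — both open, so U is clopen.
  U = {1, 2, 3, 4}, X ∖ U = {5} — both open, so U is clopen.
  U = {1, 2, 3, 5}, X ∖ U = {4} — both open, so U is clopen.
  U = {1, 2, 4, 5}, X ∖ U = {3} — both open, so U is clopen.
  U = {1, 3, 4, 5}, X ∖ U = {2} — both open, so U is clopen.
  U = {2, 3, 4, 5}, X ∖ U = {1} — both open, so U is clopen.
  U = {1, 2, 3, 4, 5}, X ∖ U = ∅ — both open, so U is clopen.
Nontrivial clopen(s) exist: e.g. {1, 3, 5}. So (X, τ) is disconnected.
Compute connected components by grouping points that agree on all clopens:
  component: {1}
  component: {2}
  component: {3}
  component: {4}
  component: {5}


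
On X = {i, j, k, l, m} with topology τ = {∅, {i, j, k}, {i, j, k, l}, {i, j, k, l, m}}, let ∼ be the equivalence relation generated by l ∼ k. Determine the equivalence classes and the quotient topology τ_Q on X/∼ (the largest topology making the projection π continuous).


X/∼ = {[i], [j], [k=l], [m]}; |τ_Q| = 3.

Equivalence classes: [i], [j], [k=l], [m].
Quotient map π: X → X/∼ sends i ↦ [i], j ↦ [j], k ↦ [k=l], l ↦ [k=l], m ↦ [m].
For each subset V ⊆ X/∼, compute π^{-1}(V) ⊆ X and check whether π^{-1}(V) ∈ τ. V is open in τ_Q iff π^{-1}(V) ∈ τ.
  V = {}: π^{-1}(V) = ∅ ∈ τ ✓.
  V = {[i]}: π^{-1}(V) = {i} ∉ τ ✗.
  V = {[j]}: π^{-1}(V) = {j} ∉ τ ✗.
  V = {[i], [j]}: π^{-1}(V) = {i, j} ∉ τ ✗.
  V = {[k=l]}: π^{-1}(V) = {k, l} ∉ τ ✗.
  V = {[i], [k=l]}: π^{-1}(V) = {i, k, l} ∉ τ ✗.
  V = {[j], [k=l]}: π^{-1}(V) = {j, k, l} ∉ τ ✗.
  V = {[i], [j], [k=l]}: π^{-1}(V) = {i, j, k, l} ∈ τ ✓.
  V = {[m]}: π^{-1}(V) = {m} ∉ τ ✗.
  V = {[i], [m]}: π^{-1}(V) = {i, m} ∉ τ ✗.
  V = {[j], [m]}: π^{-1}(V) = {j, m} ∉ τ ✗.
  V = {[i], [j], [m]}: π^{-1}(V) = {i, j, m} ∉ τ ✗.
  V = {[k=l], [m]}: π^{-1}(V) = {k, l, m} ∉ τ ✗.
  V = {[i], [k=l], [m]}: π^{-1}(V) = {i, k, l, m} ∉ τ ✗.
  V = {[j], [k=l], [m]}: π^{-1}(V) = {j, k, l, m} ∉ τ ✗.
  V = {[i], [j], [k=l], [m]}: π^{-1}(V) = {i, j, k, l, m} ∈ τ ✓.
Open sets in the quotient: τ_Q = {{}, {[i], [j], [k=l]}, {[i], [j], [k=l], [m]}} (3 elements).


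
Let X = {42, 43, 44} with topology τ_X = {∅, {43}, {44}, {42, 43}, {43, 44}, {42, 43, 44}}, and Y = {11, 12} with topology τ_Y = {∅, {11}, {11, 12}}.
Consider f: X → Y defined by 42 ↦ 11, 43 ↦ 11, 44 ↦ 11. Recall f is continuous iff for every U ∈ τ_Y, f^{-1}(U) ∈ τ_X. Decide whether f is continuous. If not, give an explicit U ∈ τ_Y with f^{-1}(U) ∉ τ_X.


f IS continuous.

Compute f^{-1}(U) for each U ∈ τ_Y:
  U = ∅: f^{-1}(U) = ∅ ∈ τ_X ✓.
  U = {11}: f^{-1}(U) = {42, 43, 44} ∈ τ_X ✓.
  U = {11, 12}: f^{-1}(U) = {42, 43, 44} ∈ τ_X ✓.
Every preimage lies in τ_X, so f IS continuous.


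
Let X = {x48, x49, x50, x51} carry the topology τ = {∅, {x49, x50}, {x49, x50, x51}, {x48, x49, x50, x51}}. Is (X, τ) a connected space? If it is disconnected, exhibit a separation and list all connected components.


(X, τ) is connected.

Find clopen sets (U ∈ τ with X ∖ U ∈ τ):
  U = ∅, X ∖ U = {x48, x49, x50, x51} — both open, so U is clopen.
  U = {x48, x49, x50, x51}, X ∖ U = ∅ — both open, so U is clopen.
Only trivial clopens (∅ and X) exist, so (X, τ) is connected.
Compute connected components by grouping points that agree on all clopens:
  component: {x48, x49, x50, x51}


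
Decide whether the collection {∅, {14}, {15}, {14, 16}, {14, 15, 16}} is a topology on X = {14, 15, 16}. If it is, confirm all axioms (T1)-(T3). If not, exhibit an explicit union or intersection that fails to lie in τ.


τ is NOT a topology on X.

Axiom (T1): ∅ ∈ τ? Yes; X ∈ τ? Yes.
Axiom (T2/T3): check pairwise unions and intersections of members of τ.
Counterexample for (T2): {14} ∪ {15} = {14, 15} ∉ τ. Therefore τ is NOT a topology.


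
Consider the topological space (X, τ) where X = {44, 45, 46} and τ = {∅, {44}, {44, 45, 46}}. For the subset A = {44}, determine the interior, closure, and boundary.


int(A) = {44}, cl(A) = {44, 45, 46}, ∂A = {45, 46}.

Closed sets in (X, τ) are complements of opens:
  closed(X, τ) = {∅, {45, 46}, {44, 45, 46}}.
int(A) = ⋃ {U ∈ τ : U ⊆ A}. Opens contained in A: ∅, {44}.
Taking the union of these: int(A) = {44}.
cl(A) = ⋂ {C closed : A ⊆ C}. Closed sets containing A: {44, 45, 46}.
Intersecting these: cl(A) = {44, 45, 46}.
∂A = cl(A) ∖ int(A) = {44, 45, 46} ∖ {44} = {45, 46}.


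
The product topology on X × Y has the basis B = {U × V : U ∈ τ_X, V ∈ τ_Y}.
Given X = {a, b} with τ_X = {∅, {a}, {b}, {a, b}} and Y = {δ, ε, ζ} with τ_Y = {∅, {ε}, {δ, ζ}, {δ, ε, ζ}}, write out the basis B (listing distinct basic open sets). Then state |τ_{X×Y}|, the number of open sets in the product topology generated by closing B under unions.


Basis B = {∅ × ∅, {a} × {ε}, {b} × {ε}, {a} × {δ, ζ}, {a, b} × {ε}, {b} × {δ, ζ}, {a} × {δ, ε, ζ}, {b} × {δ, ε, ζ}, {a, b} × {δ, ζ}, {a, b} × {δ, ε, ζ}}; |τ_{X×Y}| = 16.

Enumerate products U × V with U ∈ τ_X, V ∈ τ_Y (deduplicated):
  ∅ × ∅ = {} (∅)
  {a} × {ε} = {(a,ε)}
  {b} × {ε} = {(b,ε)}
  {a} × {δ, ζ} = {(a,δ), (a,ζ)}
  {a, b} × {ε} = {(a,ε), (b,ε)}
  {b} × {δ, ζ} = {(b,δ), (b,ζ)}
  {a} × {δ, ε, ζ} = {(a,δ), (a,ε), (a,ζ)}
  {b} × {δ, ε, ζ} = {(b,δ), (b,ε), (b,ζ)}
  {a, b} × {δ, ζ} = {(a,δ), (a,ζ), (b,δ), (b,ζ)}
  {a, b} × {δ, ε, ζ} = {(a,δ), (a,ε), (a,ζ), (b,δ), (b,ε), (b,ζ)}
These 10 distinct sets form the basis B.
Close under arbitrary unions to get τ_{X×Y}; counting gives |τ_{X×Y}| = 16.


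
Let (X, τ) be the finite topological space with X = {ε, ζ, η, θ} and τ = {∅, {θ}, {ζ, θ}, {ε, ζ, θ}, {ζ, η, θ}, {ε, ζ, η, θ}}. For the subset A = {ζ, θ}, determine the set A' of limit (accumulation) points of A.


A' = {ε, ζ, η}

For each x ∈ X, list the open sets U ∈ τ with x ∈ U, then check whether U ∩ (A ∖ {x}) ≠ ∅ for every such U.
  x = ε: opens ∋ x are {ε, ζ, θ}, {ε, ζ, η, θ}; each meets A ∖ {ε}, so x IS a limit point.
  x = ζ: opens ∋ x are {ζ, θ}, {ε, ζ, θ}, {ζ, η, θ}, {ε, ζ, η, θ}; each meets A ∖ {ζ}, so x IS a limit point.
  x = η: opens ∋ x are {ζ, η, θ}, {ε, ζ, η, θ}; each meets A ∖ {η}, so x IS a limit point.
  x = θ: open {θ} ∋ x has {θ} ∩ (A ∖ {θ}) = ∅, so x is NOT a limit point.
Collecting: A' = {ε, ζ, η}.


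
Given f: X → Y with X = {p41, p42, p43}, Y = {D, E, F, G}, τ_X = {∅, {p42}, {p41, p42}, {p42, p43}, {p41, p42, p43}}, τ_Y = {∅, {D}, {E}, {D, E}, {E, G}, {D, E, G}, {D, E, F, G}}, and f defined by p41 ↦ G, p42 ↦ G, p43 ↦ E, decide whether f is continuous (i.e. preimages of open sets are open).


f is NOT continuous.

Compute f^{-1}(U) for each U ∈ τ_Y:
  U = ∅: f^{-1}(U) = ∅ ∈ τ_X ✓.
  U = {D}: f^{-1}(U) = ∅ ∈ τ_X ✓.
  U = {E}: f^{-1}(U) = {p43} ∉ τ_X ✗.
  U = {D, E}: f^{-1}(U) = {p43} ∉ τ_X ✗.
  U = {E, G}: f^{-1}(U) = {p41, p42, p43} ∈ τ_X ✓.
  U = {D, E, G}: f^{-1}(U) = {p41, p42, p43} ∈ τ_X ✓.
  U = {D, E, F, G}: f^{-1}(U) = {p41, p42, p43} ∈ τ_X ✓.
Found U = {E} with f^{-1}(U) = {p43} not in τ_X. Therefore f is NOT continuous.


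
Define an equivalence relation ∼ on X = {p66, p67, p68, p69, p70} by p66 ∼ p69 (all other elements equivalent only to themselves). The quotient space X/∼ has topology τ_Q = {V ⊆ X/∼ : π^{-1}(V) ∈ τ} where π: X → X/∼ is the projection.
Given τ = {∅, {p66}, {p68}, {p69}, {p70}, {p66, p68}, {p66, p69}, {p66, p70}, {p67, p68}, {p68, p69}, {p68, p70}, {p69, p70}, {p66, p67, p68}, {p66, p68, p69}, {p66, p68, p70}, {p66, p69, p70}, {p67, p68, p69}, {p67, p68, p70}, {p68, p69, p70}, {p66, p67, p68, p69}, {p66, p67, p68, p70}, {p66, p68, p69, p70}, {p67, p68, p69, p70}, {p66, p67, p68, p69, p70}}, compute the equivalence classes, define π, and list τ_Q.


X/∼ = {[p66=p69], [p67], [p68], [p70]}; |τ_Q| = 12.

Equivalence classes: [p66=p69], [p67], [p68], [p70].
Quotient map π: X → X/∼ sends p66 ↦ [p66=p69], p67 ↦ [p67], p68 ↦ [p68], p69 ↦ [p66=p69], p70 ↦ [p70].
For each subset V ⊆ X/∼, compute π^{-1}(V) ⊆ X and check whether π^{-1}(V) ∈ τ. V is open in τ_Q iff π^{-1}(V) ∈ τ.
  V = {}: π^{-1}(V) = ∅ ∈ τ ✓.
  V = {[p66=p69]}: π^{-1}(V) = {p66, p69} ∈ τ ✓.
  V = {[p67]}: π^{-1}(V) = {p67} ∉ τ ✗.
  V = {[p66=p69], [p67]}: π^{-1}(V) = {p66, p67, p69} ∉ τ ✗.
  V = {[p68]}: π^{-1}(V) = {p68} ∈ τ ✓.
  V = {[p66=p69], [p68]}: π^{-1}(V) = {p66, p68, p69} ∈ τ ✓.
  V = {[p67], [p68]}: π^{-1}(V) = {p67, p68} ∈ τ ✓.
  V = {[p66=p69], [p67], [p68]}: π^{-1}(V) = {p66, p67, p68, p69} ∈ τ ✓.
  V = {[p70]}: π^{-1}(V) = {p70} ∈ τ ✓.
  V = {[p66=p69], [p70]}: π^{-1}(V) = {p66, p69, p70} ∈ τ ✓.
  V = {[p67], [p70]}: π^{-1}(V) = {p67, p70} ∉ τ ✗.
  V = {[p66=p69], [p67], [p70]}: π^{-1}(V) = {p66, p67, p69, p70} ∉ τ ✗.
  V = {[p68], [p70]}: π^{-1}(V) = {p68, p70} ∈ τ ✓.
  V = {[p66=p69], [p68], [p70]}: π^{-1}(V) = {p66, p68, p69, p70} ∈ τ ✓.
  V = {[p67], [p68], [p70]}: π^{-1}(V) = {p67, p68, p70} ∈ τ ✓.
  V = {[p66=p69], [p67], [p68], [p70]}: π^{-1}(V) = {p66, p67, p68, p69, p70} ∈ τ ✓.
Open sets in the quotient: τ_Q = {{}, {[p66=p69]}, {[p68]}, {[p66=p69], [p68]}, {[p67], [p68]}, {[p66=p69], [p67], [p68]}, {[p70]}, {[p66=p69], [p70]}, {[p68], [p70]}, {[p66=p69], [p68], [p70]}, {[p67], [p68], [p70]}, {[p66=p69], [p67], [p68], [p70]}} (12 elements).


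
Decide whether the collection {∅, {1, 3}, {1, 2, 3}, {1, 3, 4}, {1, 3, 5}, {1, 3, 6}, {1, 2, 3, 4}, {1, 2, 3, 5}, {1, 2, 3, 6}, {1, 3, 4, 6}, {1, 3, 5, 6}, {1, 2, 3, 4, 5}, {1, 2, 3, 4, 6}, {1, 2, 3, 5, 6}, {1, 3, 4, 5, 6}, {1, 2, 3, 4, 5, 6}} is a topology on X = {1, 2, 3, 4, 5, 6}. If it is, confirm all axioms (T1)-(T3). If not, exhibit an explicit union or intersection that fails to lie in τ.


τ is NOT a topology on X.

Axiom (T1): ∅ ∈ τ? Yes; X ∈ τ? Yes.
Axiom (T2/T3): check pairwise unions and intersections of members of τ.
Counterexample for (T2): {1, 3, 4} ∪ {1, 3, 5} = {1, 3, 4, 5} ∉ τ. Therefore τ is NOT a topology.


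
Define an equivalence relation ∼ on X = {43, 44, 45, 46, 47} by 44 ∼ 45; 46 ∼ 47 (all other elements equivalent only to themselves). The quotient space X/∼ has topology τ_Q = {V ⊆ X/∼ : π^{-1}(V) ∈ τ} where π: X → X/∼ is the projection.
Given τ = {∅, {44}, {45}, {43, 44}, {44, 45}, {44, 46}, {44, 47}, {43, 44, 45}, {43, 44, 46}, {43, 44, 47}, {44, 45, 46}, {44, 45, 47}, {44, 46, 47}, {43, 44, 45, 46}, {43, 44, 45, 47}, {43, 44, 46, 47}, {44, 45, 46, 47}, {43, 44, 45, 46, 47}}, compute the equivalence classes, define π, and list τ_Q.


X/∼ = {[43], [44=45], [46=47]}; |τ_Q| = 5.

Equivalence classes: [43], [44=45], [46=47].
Quotient map π: X → X/∼ sends 43 ↦ [43], 44 ↦ [44=45], 45 ↦ [44=45], 46 ↦ [46=47], 47 ↦ [46=47].
For each subset V ⊆ X/∼, compute π^{-1}(V) ⊆ X and check whether π^{-1}(V) ∈ τ. V is open in τ_Q iff π^{-1}(V) ∈ τ.
  V = {}: π^{-1}(V) = ∅ ∈ τ ✓.
  V = {[43]}: π^{-1}(V) = {43} ∉ τ ✗.
  V = {[44=45]}: π^{-1}(V) = {44, 45} ∈ τ ✓.
  V = {[43], [44=45]}: π^{-1}(V) = {43, 44, 45} ∈ τ ✓.
  V = {[46=47]}: π^{-1}(V) = {46, 47} ∉ τ ✗.
  V = {[43], [46=47]}: π^{-1}(V) = {43, 46, 47} ∉ τ ✗.
  V = {[44=45], [46=47]}: π^{-1}(V) = {44, 45, 46, 47} ∈ τ ✓.
  V = {[43], [44=45], [46=47]}: π^{-1}(V) = {43, 44, 45, 46, 47} ∈ τ ✓.
Open sets in the quotient: τ_Q = {{}, {[44=45]}, {[43], [44=45]}, {[44=45], [46=47]}, {[43], [44=45], [46=47]}} (5 elements).


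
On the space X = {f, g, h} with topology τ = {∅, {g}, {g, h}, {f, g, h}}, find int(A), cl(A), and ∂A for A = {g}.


int(A) = {g}, cl(A) = {f, g, h}, ∂A = {f, h}.

Closed sets in (X, τ) are complements of opens:
  closed(X, τ) = {∅, {f}, {f, h}, {f, g, h}}.
int(A) = ⋃ {U ∈ τ : U ⊆ A}. Opens contained in A: ∅, {g}.
Taking the union of these: int(A) = {g}.
cl(A) = ⋂ {C closed : A ⊆ C}. Closed sets containing A: {f, g, h}.
Intersecting these: cl(A) = {f, g, h}.
∂A = cl(A) ∖ int(A) = {f, g, h} ∖ {g} = {f, h}.


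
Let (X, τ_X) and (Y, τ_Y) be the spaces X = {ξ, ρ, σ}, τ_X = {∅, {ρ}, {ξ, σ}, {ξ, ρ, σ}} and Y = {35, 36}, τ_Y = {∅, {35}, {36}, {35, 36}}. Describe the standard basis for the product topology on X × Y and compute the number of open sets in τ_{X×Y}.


Basis B = {∅ × ∅, {ρ} × {35}, {ρ} × {36}, {ξ, σ} × {35}, {ξ, σ} × {36}, {ρ} × {35, 36}, {ξ, ρ, σ} × {35}, {ξ, ρ, σ} × {36}, {ξ, σ} × {35, 36}, {ξ, ρ, σ} × {35, 36}}; |τ_{X×Y}| = 16.

Enumerate products U × V with U ∈ τ_X, V ∈ τ_Y (deduplicated):
  ∅ × ∅ = {} (∅)
  {ρ} × {35} = {(ρ,35)}
  {ρ} × {36} = {(ρ,36)}
  {ξ, σ} × {35} = {(ξ,35), (σ,35)}
  {ξ, σ} × {36} = {(ξ,36), (σ,36)}
  {ρ} × {35, 36} = {(ρ,35), (ρ,36)}
  {ξ, ρ, σ} × {35} = {(ξ,35), (ρ,35), (σ,35)}
  {ξ, ρ, σ} × {36} = {(ξ,36), (ρ,36), (σ,36)}
  {ξ, σ} × {35, 36} = {(ξ,35), (ξ,36), (σ,35), (σ,36)}
  {ξ, ρ, σ} × {35, 36} = {(ξ,35), (ξ,36), (ρ,35), (ρ,36), (σ,35), (σ,36)}
These 10 distinct sets form the basis B.
Close under arbitrary unions to get τ_{X×Y}; counting gives |τ_{X×Y}| = 16.


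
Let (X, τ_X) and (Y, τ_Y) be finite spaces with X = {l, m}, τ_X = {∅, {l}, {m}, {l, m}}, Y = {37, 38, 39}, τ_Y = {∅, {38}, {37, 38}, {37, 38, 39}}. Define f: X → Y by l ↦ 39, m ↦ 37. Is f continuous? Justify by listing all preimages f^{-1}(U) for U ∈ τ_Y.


f IS continuous.

Compute f^{-1}(U) for each U ∈ τ_Y:
  U = ∅: f^{-1}(U) = ∅ ∈ τ_X ✓.
  U = {38}: f^{-1}(U) = ∅ ∈ τ_X ✓.
  U = {37, 38}: f^{-1}(U) = {m} ∈ τ_X ✓.
  U = {37, 38, 39}: f^{-1}(U) = {l, m} ∈ τ_X ✓.
Every preimage lies in τ_X, so f IS continuous.


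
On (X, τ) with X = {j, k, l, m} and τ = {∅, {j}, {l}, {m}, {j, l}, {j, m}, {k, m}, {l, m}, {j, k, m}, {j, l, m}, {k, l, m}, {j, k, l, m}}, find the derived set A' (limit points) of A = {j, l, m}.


A' = {k}

For each x ∈ X, list the open sets U ∈ τ with x ∈ U, then check whether U ∩ (A ∖ {x}) ≠ ∅ for every such U.
  x = j: open {j} ∋ x has {j} ∩ (A ∖ {j}) = ∅, so x is NOT a limit point.
  x = k: opens ∋ x are {k, m}, {j, k, m}, {k, l, m}, {j, k, l, m}; each meets A ∖ {k}, so x IS a limit point.
  x = l: open {l} ∋ x has {l} ∩ (A ∖ {l}) = ∅, so x is NOT a limit point.
  x = m: open {m} ∋ x has {m} ∩ (A ∖ {m}) = ∅, so x is NOT a limit point.
Collecting: A' = {k}.
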